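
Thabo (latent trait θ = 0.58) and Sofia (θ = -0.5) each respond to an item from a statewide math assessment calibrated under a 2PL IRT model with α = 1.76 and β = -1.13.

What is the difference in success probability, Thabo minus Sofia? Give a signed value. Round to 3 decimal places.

0.201

P(θ) = 1 / (1 + exp(−α(θ − β)))
P(Thabo) = 0.9530  [exponent 3.0096]
P(Sofia) = 0.7519  [exponent 1.1088]
Difference = 0.9530 − 0.7519 = 0.2011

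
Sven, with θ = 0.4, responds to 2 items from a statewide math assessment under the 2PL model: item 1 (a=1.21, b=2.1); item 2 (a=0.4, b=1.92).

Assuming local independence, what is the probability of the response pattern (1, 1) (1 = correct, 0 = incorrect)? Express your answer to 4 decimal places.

P(θ) = 1 / (1 + exp(−a(θ − b)))
P_1 = 1/(1+e^{2.0570}) = 0.1133
P_2 = 1/(1+e^{0.6080}) = 0.3525
L = P_1 × P_2 = 0.1133 × 0.3525 = 0.03996

0.0400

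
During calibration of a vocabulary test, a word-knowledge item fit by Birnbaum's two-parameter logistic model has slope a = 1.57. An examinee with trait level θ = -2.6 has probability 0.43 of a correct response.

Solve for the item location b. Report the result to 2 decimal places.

-2.42

P(θ) = 1 / (1 + exp(−a(θ − b)))
logit(0.43) = ln(0.43/0.57) = -0.2819
b = θ − logit/(a) = -2.6 − (-0.2819)/1.5700 = -2.4205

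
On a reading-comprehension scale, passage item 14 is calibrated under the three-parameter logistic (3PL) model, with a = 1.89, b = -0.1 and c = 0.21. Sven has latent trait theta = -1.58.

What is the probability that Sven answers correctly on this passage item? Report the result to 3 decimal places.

P(theta) = c + (1 − c) · 1 / (1 + exp(−a(theta − b)))
Exponent: 1.89 × (-1.58 − (-0.1)) = -2.7972
1/(1 + e^{2.7972}) = 0.0575
P = 0.21 + 0.79 × 0.0575 = 0.2554

0.255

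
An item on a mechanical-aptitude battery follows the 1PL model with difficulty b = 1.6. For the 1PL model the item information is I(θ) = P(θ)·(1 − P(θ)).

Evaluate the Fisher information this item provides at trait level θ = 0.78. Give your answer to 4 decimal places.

0.2123

P = 1/(1+e^{0.8200}) = 0.3058
P(1−P) = 0.3058 × 0.6942 = 0.2123
I = P(1−P) = 0.21227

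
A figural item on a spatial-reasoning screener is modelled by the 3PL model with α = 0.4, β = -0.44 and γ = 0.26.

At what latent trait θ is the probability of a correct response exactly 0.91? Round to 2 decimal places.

P(θ) = γ + (1 − γ) · 1 / (1 + exp(−α(θ − β)))
Remove guessing floor: (0.91 − 0.26)/(1 − 0.26) = 0.8784
logit = ln(0.8784/0.1216) = 1.9772
θ = β + logit/(α) = -0.44 + 1.9772/0.4000 = 4.5029

4.50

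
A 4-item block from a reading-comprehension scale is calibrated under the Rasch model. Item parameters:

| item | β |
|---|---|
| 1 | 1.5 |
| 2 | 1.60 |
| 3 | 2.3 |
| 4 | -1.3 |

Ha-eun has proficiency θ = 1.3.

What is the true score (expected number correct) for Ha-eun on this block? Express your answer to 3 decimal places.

P(θ) = 1 / (1 + exp(−(θ − β)))
P_1 = 1/(1+e^{0.2000}) = 0.4502
P_2 = 1/(1+e^{0.3000}) = 0.4256
P_3 = 1/(1+e^{1.0000}) = 0.2689
P_4 = 1/(1+e^{-2.6000}) = 0.9309
E[score] = 0.4502 + 0.4256 + 0.2689 + 0.9309 = 2.0755

2.076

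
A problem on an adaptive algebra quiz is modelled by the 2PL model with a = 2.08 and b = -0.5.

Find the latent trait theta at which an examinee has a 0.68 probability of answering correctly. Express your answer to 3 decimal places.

P(theta) = 1 / (1 + exp(−a(theta − b)))
logit = ln(0.6800/0.3200) = 0.7538
theta = b + logit/(a) = -0.5 + 0.7538/2.0800 = -0.1376

-0.138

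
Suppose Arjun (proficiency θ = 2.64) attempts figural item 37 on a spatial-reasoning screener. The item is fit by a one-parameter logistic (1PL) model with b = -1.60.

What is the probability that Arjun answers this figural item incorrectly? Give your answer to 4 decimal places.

0.0142

P(θ) = 1 / (1 + exp(−(θ − b)))
Exponent: (2.64 − (-1.60)) = 4.2400
1/(1 + e^{-4.2400}) = 0.9858
P = 0.9858
P(incorrect) = 1 − 0.9858 = 0.0142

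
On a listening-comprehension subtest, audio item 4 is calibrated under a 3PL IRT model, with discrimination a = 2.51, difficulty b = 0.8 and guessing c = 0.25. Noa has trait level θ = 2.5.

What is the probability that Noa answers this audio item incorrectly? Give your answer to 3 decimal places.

0.010

P(θ) = c + (1 − c) · 1 / (1 + exp(−a(θ − b)))
Exponent: 2.51 × (2.5 − 0.8) = 4.2670
1/(1 + e^{-4.2670}) = 0.9862
P = 0.25 + 0.75 × 0.9862 = 0.9896
P(incorrect) = 1 − 0.9896 = 0.0104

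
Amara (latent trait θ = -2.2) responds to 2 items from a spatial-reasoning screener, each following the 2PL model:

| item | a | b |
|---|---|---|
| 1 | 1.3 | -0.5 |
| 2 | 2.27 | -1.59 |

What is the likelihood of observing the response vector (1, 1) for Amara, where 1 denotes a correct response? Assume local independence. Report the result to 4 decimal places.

P(θ) = 1 / (1 + exp(−a(θ − b)))
P_1 = 1/(1+e^{2.2100}) = 0.0989
P_2 = 1/(1+e^{1.3847}) = 0.2003
L = P_1 × P_2 = 0.0989 × 0.2003 = 0.01980

0.0198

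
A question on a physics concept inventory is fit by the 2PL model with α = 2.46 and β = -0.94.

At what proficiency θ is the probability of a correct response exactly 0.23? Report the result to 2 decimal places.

-1.43

P(θ) = 1 / (1 + exp(−α(θ − β)))
logit = ln(0.2300/0.7700) = -1.2083
θ = β + logit/(α) = -0.94 + (-1.2083)/2.4600 = -1.4312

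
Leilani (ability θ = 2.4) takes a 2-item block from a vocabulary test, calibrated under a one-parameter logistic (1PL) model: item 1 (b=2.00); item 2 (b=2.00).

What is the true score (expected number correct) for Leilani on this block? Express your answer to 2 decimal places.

1.20

P(θ) = 1 / (1 + exp(−(θ − b)))
P_1 = 1/(1+e^{-0.4000}) = 0.5987
P_2 = 1/(1+e^{-0.4000}) = 0.5987
E[score] = 0.5987 + 0.5987 = 1.1974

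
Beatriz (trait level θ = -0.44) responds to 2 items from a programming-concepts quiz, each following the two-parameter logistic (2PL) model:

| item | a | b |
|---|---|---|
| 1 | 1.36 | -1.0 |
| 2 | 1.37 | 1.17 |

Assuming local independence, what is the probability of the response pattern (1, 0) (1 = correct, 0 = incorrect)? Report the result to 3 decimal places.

P(θ) = 1 / (1 + exp(−a(θ − b)))
P_1 = 1/(1+e^{-0.7616}) = 0.6817
P_2 = 1/(1+e^{2.2057}) = 0.0992
L = P_1 × (1−P_2) = 0.6817 × 0.9008 = 0.61405

0.614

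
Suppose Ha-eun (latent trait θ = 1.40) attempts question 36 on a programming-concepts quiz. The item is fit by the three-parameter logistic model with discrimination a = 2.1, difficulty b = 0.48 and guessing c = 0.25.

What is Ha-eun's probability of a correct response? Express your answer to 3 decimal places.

P(θ) = c + (1 − c) · 1 / (1 + exp(−a(θ − b)))
Exponent: 2.1 × (1.40 − 0.48) = 1.9320
1/(1 + e^{-1.9320}) = 0.8735
P = 0.25 + 0.75 × 0.8735 = 0.9051

0.905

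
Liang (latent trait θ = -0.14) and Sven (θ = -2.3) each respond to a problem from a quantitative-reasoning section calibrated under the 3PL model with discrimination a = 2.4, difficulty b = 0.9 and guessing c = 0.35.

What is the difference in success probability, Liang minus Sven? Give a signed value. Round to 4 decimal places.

0.0492

P(θ) = c + (1 − c) · 1 / (1 + exp(−a(θ − b)))
P(Liang) = 0.3995  [exponent -2.4960]
P(Sven) = 0.3503  [exponent -7.6800]
Difference = 0.3995 − 0.3503 = 0.0492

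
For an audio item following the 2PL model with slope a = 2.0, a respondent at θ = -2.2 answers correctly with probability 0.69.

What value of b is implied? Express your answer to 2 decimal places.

-2.60

P(θ) = 1 / (1 + exp(−a(θ − b)))
logit(0.69) = ln(0.69/0.31) = 0.8001
b = θ − logit/(a) = -2.2 − 0.8001/2.0000 = -2.6001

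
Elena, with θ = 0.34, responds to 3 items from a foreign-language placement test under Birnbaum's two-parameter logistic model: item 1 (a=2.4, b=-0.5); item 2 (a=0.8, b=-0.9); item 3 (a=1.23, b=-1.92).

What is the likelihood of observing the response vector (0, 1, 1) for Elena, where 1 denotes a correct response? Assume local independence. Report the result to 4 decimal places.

0.0807

P(θ) = 1 / (1 + exp(−a(θ − b)))
P_1 = 1/(1+e^{-2.0160}) = 0.8825
P_2 = 1/(1+e^{-0.9920}) = 0.7295
P_3 = 1/(1+e^{-2.7798}) = 0.9416
L = (1−P_1) × P_2 × P_3 = 0.1175 × 0.7295 × 0.9416 = 0.08073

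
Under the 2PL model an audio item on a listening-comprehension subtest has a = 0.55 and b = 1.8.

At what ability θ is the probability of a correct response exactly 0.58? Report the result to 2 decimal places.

P(θ) = 1 / (1 + exp(−a(θ − b)))
logit = ln(0.5800/0.4200) = 0.3228
θ = b + logit/(a) = 1.8 + 0.3228/0.5500 = 2.3869

2.39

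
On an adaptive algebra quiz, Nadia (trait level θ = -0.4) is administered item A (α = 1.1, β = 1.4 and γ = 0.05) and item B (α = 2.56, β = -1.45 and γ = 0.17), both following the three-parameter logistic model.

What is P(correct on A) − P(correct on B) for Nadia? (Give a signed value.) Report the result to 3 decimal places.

P(θ) = γ + (1 − γ) · 1 / (1 + exp(−α(θ − β)))
P_A = 0.1653
P_B = 0.9471
P_A − P_B = -0.7819

-0.782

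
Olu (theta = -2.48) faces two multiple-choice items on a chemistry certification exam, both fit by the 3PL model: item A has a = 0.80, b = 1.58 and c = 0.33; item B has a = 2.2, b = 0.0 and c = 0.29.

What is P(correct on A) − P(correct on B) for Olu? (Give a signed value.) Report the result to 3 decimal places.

P(theta) = c + (1 − c) · 1 / (1 + exp(−a(theta − b)))
P_A = 0.3551
P_B = 0.2930
P_A − P_B = 0.0620

0.062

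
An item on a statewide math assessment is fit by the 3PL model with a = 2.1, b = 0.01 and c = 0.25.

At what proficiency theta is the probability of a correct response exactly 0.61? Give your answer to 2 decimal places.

P(theta) = c + (1 − c) · 1 / (1 + exp(−a(theta − b)))
Remove guessing floor: (0.61 − 0.25)/(1 − 0.25) = 0.4800
logit = ln(0.4800/0.5200) = -0.0800
theta = b + logit/(a) = 0.01 + (-0.0800)/2.1000 = -0.0281

-0.03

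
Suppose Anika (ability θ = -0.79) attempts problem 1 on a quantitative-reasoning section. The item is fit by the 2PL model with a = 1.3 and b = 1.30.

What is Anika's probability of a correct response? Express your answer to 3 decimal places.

0.062

P(θ) = 1 / (1 + exp(−a(θ − b)))
Exponent: 1.3 × (-0.79 − 1.30) = -2.7170
1/(1 + e^{2.7170}) = 0.0620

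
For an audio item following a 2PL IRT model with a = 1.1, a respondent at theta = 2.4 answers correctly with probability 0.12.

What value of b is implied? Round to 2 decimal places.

P(theta) = 1 / (1 + exp(−a(theta − b)))
logit(0.12) = ln(0.12/0.88) = -1.9924
b = theta − logit/(a) = 2.4 − (-1.9924)/1.1000 = 4.2113

4.21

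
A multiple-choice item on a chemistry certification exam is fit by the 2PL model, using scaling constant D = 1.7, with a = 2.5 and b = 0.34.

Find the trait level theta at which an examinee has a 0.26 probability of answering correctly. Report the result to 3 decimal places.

0.094

P(theta) = 1 / (1 + exp(−D·a(theta − b)))
logit = ln(0.2600/0.7400) = -1.0460
theta = b + logit/(1.7·a) = 0.34 + (-1.0460)/4.2500 = 0.0939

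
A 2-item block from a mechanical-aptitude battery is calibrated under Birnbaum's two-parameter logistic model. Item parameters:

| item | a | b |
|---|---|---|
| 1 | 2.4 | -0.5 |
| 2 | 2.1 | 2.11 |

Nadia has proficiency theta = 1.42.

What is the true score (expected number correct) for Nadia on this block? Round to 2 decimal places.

P(theta) = 1 / (1 + exp(−a(theta − b)))
P_1 = 1/(1+e^{-4.6080}) = 0.9901
P_2 = 1/(1+e^{1.4490}) = 0.1902
E[score] = 0.9901 + 0.1902 = 1.1803

1.18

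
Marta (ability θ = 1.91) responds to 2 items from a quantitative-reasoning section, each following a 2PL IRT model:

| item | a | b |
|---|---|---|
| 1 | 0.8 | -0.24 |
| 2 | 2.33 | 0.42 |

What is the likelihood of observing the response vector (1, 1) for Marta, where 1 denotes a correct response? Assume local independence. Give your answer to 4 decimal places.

0.8226

P(θ) = 1 / (1 + exp(−a(θ − b)))
P_1 = 1/(1+e^{-1.7200}) = 0.8481
P_2 = 1/(1+e^{-3.4717}) = 0.9699
L = P_1 × P_2 = 0.8481 × 0.9699 = 0.82258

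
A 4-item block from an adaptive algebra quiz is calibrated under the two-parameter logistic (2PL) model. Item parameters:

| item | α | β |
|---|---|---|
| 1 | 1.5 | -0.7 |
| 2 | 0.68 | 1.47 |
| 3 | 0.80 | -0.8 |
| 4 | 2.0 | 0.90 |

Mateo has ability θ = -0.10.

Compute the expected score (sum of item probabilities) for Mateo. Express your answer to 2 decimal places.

P(θ) = 1 / (1 + exp(−α(θ − β)))
P_1 = 1/(1+e^{-0.9000}) = 0.7109
P_2 = 1/(1+e^{1.0676}) = 0.2559
P_3 = 1/(1+e^{-0.5600}) = 0.6365
P_4 = 1/(1+e^{2.0000}) = 0.1192
E[score] = 0.7109 + 0.2559 + 0.6365 + 0.1192 = 1.7225

1.72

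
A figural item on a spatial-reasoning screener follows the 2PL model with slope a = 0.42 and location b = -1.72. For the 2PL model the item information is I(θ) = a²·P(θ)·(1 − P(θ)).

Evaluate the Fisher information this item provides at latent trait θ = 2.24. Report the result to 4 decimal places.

0.0236

P = 1/(1+e^{-1.6632}) = 0.8407
P(1−P) = 0.8407 × 0.1593 = 0.1339
I = a² × P(1−P) = 0.42² × 0.1339 = 0.02363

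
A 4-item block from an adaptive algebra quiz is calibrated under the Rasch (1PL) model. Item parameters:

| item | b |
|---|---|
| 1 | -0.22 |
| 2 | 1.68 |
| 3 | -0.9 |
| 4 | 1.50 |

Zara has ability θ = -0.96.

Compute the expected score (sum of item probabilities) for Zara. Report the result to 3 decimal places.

0.953

P(θ) = 1 / (1 + exp(−(θ − b)))
P_1 = 1/(1+e^{0.7400}) = 0.3230
P_2 = 1/(1+e^{2.6400}) = 0.0666
P_3 = 1/(1+e^{0.0600}) = 0.4850
P_4 = 1/(1+e^{2.4600}) = 0.0787
E[score] = 0.3230 + 0.0666 + 0.4850 + 0.0787 = 0.9533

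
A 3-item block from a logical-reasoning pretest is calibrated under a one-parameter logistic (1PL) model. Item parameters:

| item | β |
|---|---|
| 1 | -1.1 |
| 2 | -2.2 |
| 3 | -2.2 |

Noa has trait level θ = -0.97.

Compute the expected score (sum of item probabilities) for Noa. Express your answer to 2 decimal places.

P(θ) = 1 / (1 + exp(−(θ − β)))
P_1 = 1/(1+e^{-0.1300}) = 0.5325
P_2 = 1/(1+e^{-1.2300}) = 0.7738
P_3 = 1/(1+e^{-1.2300}) = 0.7738
E[score] = 0.5325 + 0.7738 + 0.7738 = 2.0801

2.08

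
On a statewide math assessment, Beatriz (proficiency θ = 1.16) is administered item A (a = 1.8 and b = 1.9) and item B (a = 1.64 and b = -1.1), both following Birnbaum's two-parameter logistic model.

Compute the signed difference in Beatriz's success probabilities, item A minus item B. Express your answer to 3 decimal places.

P(θ) = 1 / (1 + exp(−a(θ − b)))
P_A = 0.2088
P_B = 0.9760
P_A − P_B = -0.7672

-0.767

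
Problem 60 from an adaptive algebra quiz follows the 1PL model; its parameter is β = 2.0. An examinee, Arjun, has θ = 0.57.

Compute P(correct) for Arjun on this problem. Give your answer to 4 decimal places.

P(θ) = 1 / (1 + exp(−(θ − β)))
Exponent: (0.57 − 2.0) = -1.4300
1/(1 + e^{1.4300}) = 0.1931
P = 0.1931

0.1931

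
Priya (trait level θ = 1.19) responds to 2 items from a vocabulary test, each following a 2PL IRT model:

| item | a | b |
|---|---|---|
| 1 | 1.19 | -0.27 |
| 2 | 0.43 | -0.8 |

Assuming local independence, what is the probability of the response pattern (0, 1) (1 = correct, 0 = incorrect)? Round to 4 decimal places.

0.1050

P(θ) = 1 / (1 + exp(−a(θ − b)))
P_1 = 1/(1+e^{-1.7374}) = 0.8504
P_2 = 1/(1+e^{-0.8557}) = 0.7018
L = (1−P_1) × P_2 = 0.1496 × 0.7018 = 0.10501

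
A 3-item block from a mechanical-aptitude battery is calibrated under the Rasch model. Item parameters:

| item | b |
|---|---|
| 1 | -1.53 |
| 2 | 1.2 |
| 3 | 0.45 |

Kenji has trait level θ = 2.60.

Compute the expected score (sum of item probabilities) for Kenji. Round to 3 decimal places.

2.682

P(θ) = 1 / (1 + exp(−(θ − b)))
P_1 = 1/(1+e^{-4.1300}) = 0.9842
P_2 = 1/(1+e^{-1.4000}) = 0.8022
P_3 = 1/(1+e^{-2.1500}) = 0.8957
E[score] = 0.9842 + 0.8022 + 0.8957 = 2.6820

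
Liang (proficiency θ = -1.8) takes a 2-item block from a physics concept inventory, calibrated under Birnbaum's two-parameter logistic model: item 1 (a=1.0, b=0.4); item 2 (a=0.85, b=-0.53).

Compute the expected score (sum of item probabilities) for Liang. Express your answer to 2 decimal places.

P(θ) = 1 / (1 + exp(−a(θ − b)))
P_1 = 1/(1+e^{2.2000}) = 0.0998
P_2 = 1/(1+e^{1.0795}) = 0.2536
E[score] = 0.0998 + 0.2536 = 0.3534

0.35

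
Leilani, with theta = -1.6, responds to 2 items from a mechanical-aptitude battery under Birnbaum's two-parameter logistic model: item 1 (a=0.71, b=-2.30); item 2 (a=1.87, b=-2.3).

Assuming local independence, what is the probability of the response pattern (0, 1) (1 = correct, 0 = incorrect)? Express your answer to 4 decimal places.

0.2978

P(theta) = 1 / (1 + exp(−a(theta − b)))
P_1 = 1/(1+e^{-0.4970}) = 0.6218
P_2 = 1/(1+e^{-1.3090}) = 0.7873
L = (1−P_1) × P_2 = 0.3782 × 0.7873 = 0.29781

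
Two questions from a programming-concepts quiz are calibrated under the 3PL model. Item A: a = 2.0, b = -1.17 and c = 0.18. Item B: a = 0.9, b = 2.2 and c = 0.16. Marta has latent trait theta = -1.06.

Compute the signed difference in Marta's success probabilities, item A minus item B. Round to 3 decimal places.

P(theta) = c + (1 − c) · 1 / (1 + exp(−a(theta − b)))
P_A = 0.6349
P_B = 0.2024
P_A − P_B = 0.4325

0.433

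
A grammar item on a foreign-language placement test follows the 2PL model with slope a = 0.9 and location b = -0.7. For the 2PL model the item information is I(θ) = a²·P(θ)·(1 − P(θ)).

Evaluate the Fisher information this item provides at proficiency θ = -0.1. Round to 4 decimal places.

0.1884

P = 1/(1+e^{-0.5400}) = 0.6318
P(1−P) = 0.6318 × 0.3682 = 0.2326
I = a² × P(1−P) = 0.9² × 0.2326 = 0.18843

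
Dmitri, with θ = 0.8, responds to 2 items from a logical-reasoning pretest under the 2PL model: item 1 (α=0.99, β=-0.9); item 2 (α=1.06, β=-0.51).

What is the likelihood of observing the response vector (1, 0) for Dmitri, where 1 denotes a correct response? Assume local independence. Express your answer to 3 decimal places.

P(θ) = 1 / (1 + exp(−α(θ − β)))
P_1 = 1/(1+e^{-1.6830}) = 0.8433
P_2 = 1/(1+e^{-1.3886}) = 0.8004
L = P_1 × (1−P_2) = 0.8433 × 0.1996 = 0.16835

0.168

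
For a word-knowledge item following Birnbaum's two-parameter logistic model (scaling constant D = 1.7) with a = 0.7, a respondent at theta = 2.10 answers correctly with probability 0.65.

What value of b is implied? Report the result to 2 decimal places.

1.58

P(theta) = 1 / (1 + exp(−D·a(theta − b)))
logit(0.65) = ln(0.65/0.35) = 0.6190
b = theta − logit/(1.7·a) = 2.10 − 0.6190/1.1900 = 1.5798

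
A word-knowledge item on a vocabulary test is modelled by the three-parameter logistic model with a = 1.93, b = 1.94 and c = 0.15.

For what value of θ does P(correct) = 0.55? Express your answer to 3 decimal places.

1.879

P(θ) = c + (1 − c) · 1 / (1 + exp(−a(θ − b)))
Remove guessing floor: (0.55 − 0.15)/(1 − 0.15) = 0.4706
logit = ln(0.4706/0.5294) = -0.1178
θ = b + logit/(a) = 1.94 + (-0.1178)/1.9300 = 1.8790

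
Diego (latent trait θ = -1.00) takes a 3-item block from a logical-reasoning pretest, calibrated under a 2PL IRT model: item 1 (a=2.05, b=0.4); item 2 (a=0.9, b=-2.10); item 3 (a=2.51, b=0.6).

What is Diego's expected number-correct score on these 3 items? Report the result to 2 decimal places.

P(θ) = 1 / (1 + exp(−a(θ − b)))
P_1 = 1/(1+e^{2.8700}) = 0.0537
P_2 = 1/(1+e^{-0.9900}) = 0.7291
P_3 = 1/(1+e^{4.0160}) = 0.0177
E[score] = 0.0537 + 0.7291 + 0.0177 = 0.8005

0.80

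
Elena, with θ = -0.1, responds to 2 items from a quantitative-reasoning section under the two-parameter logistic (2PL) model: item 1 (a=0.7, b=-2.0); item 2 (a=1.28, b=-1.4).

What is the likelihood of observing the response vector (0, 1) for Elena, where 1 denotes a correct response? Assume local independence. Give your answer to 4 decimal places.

P(θ) = 1 / (1 + exp(−a(θ − b)))
P_1 = 1/(1+e^{-1.3300}) = 0.7908
P_2 = 1/(1+e^{-1.6640}) = 0.8408
L = (1−P_1) × P_2 = 0.2092 × 0.8408 = 0.17586

0.1759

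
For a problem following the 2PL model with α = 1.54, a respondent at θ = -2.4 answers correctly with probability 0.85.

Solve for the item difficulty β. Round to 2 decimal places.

P(θ) = 1 / (1 + exp(−α(θ − β)))
logit(0.85) = ln(0.85/0.15) = 1.7346
β = θ − logit/(α) = -2.4 − 1.7346/1.5400 = -3.5264

-3.53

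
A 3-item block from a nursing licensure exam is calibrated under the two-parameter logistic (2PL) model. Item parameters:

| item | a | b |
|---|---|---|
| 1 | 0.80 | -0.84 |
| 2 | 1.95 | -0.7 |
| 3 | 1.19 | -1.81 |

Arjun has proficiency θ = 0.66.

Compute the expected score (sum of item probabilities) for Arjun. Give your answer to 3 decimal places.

P(θ) = 1 / (1 + exp(−a(θ − b)))
P_1 = 1/(1+e^{-1.2000}) = 0.7685
P_2 = 1/(1+e^{-2.6520}) = 0.9341
P_3 = 1/(1+e^{-2.9393}) = 0.9498
E[score] = 0.7685 + 0.9341 + 0.9498 = 2.6524

2.652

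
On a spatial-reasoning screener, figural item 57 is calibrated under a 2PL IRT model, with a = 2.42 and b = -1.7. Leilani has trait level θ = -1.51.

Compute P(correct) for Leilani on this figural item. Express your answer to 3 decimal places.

P(θ) = 1 / (1 + exp(−a(θ − b)))
Exponent: 2.42 × (-1.51 − (-1.7)) = 0.4598
1/(1 + e^{-0.4598}) = 0.6130

0.613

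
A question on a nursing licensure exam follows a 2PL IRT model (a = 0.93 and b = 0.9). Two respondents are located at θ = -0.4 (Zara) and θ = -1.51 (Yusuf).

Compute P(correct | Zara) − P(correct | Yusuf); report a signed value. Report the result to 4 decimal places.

P(θ) = 1 / (1 + exp(−a(θ − b)))
P(Zara) = 0.2299  [exponent -1.2090]
P(Yusuf) = 0.0961  [exponent -2.2413]
Difference = 0.2299 − 0.0961 = 0.1338

0.1338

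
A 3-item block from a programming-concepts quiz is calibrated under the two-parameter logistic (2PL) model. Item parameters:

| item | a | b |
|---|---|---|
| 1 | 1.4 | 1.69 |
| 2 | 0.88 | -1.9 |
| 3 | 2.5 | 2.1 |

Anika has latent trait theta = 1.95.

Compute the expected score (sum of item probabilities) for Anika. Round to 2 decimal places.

P(theta) = 1 / (1 + exp(−a(theta − b)))
P_1 = 1/(1+e^{-0.3640}) = 0.5900
P_2 = 1/(1+e^{-3.3880}) = 0.9673
P_3 = 1/(1+e^{0.3750}) = 0.4073
E[score] = 0.5900 + 0.9673 + 0.4073 = 1.9647

1.96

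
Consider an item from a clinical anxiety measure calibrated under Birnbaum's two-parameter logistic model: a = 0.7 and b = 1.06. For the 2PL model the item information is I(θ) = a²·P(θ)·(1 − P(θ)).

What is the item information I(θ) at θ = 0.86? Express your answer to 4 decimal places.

0.1219

P = 1/(1+e^{0.1400}) = 0.4651
P(1−P) = 0.4651 × 0.5349 = 0.2488
I = a² × P(1−P) = 0.7² × 0.2488 = 0.12190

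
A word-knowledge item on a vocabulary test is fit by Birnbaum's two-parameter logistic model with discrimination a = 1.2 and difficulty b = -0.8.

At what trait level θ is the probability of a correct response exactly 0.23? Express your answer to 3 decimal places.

-1.807

P(θ) = 1 / (1 + exp(−a(θ − b)))
logit = ln(0.2300/0.7700) = -1.2083
θ = b + logit/(a) = -0.8 + (-1.2083)/1.2000 = -1.8069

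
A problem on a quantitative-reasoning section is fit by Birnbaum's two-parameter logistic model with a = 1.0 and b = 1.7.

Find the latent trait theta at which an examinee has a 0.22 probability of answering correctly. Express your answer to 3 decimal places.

P(theta) = 1 / (1 + exp(−a(theta − b)))
logit = ln(0.2200/0.7800) = -1.2657
theta = b + logit/(a) = 1.7 + (-1.2657)/1.0000 = 0.4343

0.434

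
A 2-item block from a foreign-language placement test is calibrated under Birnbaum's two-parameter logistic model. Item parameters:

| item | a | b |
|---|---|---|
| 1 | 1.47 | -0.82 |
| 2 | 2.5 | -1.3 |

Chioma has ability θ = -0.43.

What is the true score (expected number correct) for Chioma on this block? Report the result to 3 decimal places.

1.538

P(θ) = 1 / (1 + exp(−a(θ − b)))
P_1 = 1/(1+e^{-0.5733}) = 0.6395
P_2 = 1/(1+e^{-2.1750}) = 0.8980
E[score] = 0.6395 + 0.8980 = 1.5375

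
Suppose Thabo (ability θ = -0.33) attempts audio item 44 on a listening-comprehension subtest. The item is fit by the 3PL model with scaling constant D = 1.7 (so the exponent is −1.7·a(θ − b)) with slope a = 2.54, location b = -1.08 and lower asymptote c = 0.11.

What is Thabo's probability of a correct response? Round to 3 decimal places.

P(θ) = c + (1 − c) · 1 / (1 + exp(−D·a(θ − b)))
Exponent: 1.7 × 2.54 × (-0.33 − (-1.08)) = 3.2385
1/(1 + e^{-3.2385}) = 0.9623
P = 0.11 + 0.89 × 0.9623 = 0.9664

0.966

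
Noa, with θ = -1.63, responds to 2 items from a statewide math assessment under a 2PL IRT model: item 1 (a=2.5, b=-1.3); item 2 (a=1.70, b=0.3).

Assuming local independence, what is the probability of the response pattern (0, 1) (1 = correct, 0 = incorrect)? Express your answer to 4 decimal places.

P(θ) = 1 / (1 + exp(−a(θ − b)))
P_1 = 1/(1+e^{0.8250}) = 0.3047
P_2 = 1/(1+e^{3.2810}) = 0.0362
L = (1−P_1) × P_2 = 0.6953 × 0.0362 = 0.02519

0.0252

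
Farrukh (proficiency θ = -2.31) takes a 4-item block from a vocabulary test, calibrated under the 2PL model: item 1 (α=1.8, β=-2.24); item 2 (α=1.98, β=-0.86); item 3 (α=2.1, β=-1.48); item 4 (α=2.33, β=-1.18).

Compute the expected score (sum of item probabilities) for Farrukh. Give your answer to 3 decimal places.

P(θ) = 1 / (1 + exp(−α(θ − β)))
P_1 = 1/(1+e^{0.1260}) = 0.4685
P_2 = 1/(1+e^{2.8710}) = 0.0536
P_3 = 1/(1+e^{1.7430}) = 0.1489
P_4 = 1/(1+e^{2.6329}) = 0.0671
E[score] = 0.4685 + 0.0536 + 0.1489 + 0.0671 = 0.7381

0.738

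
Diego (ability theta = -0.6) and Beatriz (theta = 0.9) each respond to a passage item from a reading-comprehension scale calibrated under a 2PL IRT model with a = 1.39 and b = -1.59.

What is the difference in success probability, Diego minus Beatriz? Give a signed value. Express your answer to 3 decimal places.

P(theta) = 1 / (1 + exp(−a(theta − b)))
P(Diego) = 0.7984  [exponent 1.3761]
P(Beatriz) = 0.9696  [exponent 3.4611]
Difference = 0.7984 − 0.9696 = -0.1712

-0.171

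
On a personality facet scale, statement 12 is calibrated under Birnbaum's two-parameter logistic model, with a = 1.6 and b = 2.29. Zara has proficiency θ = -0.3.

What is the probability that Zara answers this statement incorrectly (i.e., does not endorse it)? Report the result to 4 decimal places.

0.9844

P(θ) = 1 / (1 + exp(−a(θ − b)))
Exponent: 1.6 × (-0.3 − 2.29) = -4.1440
1/(1 + e^{4.1440}) = 0.0156
P(incorrect) = 1 − 0.0156 = 0.9844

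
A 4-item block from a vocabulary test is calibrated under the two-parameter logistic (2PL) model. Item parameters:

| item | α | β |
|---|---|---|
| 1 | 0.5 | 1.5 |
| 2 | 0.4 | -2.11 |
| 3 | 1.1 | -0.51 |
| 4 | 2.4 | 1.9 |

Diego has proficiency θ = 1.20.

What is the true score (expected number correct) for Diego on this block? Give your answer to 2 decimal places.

2.28

P(θ) = 1 / (1 + exp(−α(θ − β)))
P_1 = 1/(1+e^{0.1500}) = 0.4626
P_2 = 1/(1+e^{-1.3240}) = 0.7898
P_3 = 1/(1+e^{-1.8810}) = 0.8677
P_4 = 1/(1+e^{1.6800}) = 0.1571
E[score] = 0.4626 + 0.7898 + 0.8677 + 0.1571 = 2.2772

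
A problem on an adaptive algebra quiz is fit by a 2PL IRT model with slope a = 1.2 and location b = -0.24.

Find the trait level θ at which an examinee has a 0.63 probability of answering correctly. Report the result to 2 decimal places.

0.20

P(θ) = 1 / (1 + exp(−a(θ − b)))
logit = ln(0.6300/0.3700) = 0.5322
θ = b + logit/(a) = -0.24 + 0.5322/1.2000 = 0.2035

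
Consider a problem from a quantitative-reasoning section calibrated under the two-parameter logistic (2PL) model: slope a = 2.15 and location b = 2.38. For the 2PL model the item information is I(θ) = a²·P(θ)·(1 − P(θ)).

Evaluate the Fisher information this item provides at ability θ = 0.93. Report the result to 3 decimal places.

P = 1/(1+e^{3.1175}) = 0.0424
P(1−P) = 0.0424 × 0.9576 = 0.0406
I = a² × P(1−P) = 2.15² × 0.0406 = 0.18765

0.188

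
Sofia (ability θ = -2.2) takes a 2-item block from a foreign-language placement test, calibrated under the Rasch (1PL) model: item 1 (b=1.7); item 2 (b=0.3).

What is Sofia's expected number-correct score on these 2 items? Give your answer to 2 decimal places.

P(θ) = 1 / (1 + exp(−(θ − b)))
P_1 = 1/(1+e^{3.9000}) = 0.0198
P_2 = 1/(1+e^{2.5000}) = 0.0759
E[score] = 0.0198 + 0.0759 = 0.0957

0.10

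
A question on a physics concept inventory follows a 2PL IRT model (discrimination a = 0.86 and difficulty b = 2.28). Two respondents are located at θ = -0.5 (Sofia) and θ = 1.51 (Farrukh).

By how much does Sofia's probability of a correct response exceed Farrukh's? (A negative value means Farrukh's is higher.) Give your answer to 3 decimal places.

P(θ) = 1 / (1 + exp(−a(θ − b)))
P(Sofia) = 0.0839  [exponent -2.3908]
P(Farrukh) = 0.3402  [exponent -0.6622]
Difference = 0.0839 − 0.3402 = -0.2564

-0.256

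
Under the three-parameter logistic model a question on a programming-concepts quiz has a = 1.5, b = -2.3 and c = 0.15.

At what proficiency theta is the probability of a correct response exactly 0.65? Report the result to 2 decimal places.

P(theta) = c + (1 − c) · 1 / (1 + exp(−a(theta − b)))
Remove guessing floor: (0.65 − 0.15)/(1 − 0.15) = 0.5882
logit = ln(0.5882/0.4118) = 0.3567
theta = b + logit/(a) = -2.3 + 0.3567/1.5000 = -2.0622

-2.06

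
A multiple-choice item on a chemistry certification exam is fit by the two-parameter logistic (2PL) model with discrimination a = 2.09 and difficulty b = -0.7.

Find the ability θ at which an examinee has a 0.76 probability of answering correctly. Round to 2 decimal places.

P(θ) = 1 / (1 + exp(−a(θ − b)))
logit = ln(0.7600/0.2400) = 1.1527
θ = b + logit/(a) = -0.7 + 1.1527/2.0900 = -0.1485

-0.15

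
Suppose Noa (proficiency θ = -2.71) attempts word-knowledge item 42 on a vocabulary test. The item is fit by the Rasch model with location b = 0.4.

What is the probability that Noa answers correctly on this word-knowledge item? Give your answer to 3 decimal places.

0.043

P(θ) = 1 / (1 + exp(−(θ − b)))
Exponent: (-2.71 − 0.4) = -3.1100
1/(1 + e^{3.1100}) = 0.0427
P = 0.0427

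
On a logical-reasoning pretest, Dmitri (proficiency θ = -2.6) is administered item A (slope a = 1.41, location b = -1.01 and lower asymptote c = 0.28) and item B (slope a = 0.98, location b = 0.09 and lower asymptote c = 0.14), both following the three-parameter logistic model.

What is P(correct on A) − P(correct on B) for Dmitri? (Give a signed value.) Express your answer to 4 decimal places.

P(θ) = c + (1 − c) · 1 / (1 + exp(−a(θ − b)))
P_A = 0.3492
P_B = 0.1975
P_A − P_B = 0.1517

0.1517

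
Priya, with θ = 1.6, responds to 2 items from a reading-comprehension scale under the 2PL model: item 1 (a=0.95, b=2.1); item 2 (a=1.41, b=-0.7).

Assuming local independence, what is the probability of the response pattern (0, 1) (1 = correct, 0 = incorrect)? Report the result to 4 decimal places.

P(θ) = 1 / (1 + exp(−a(θ − b)))
P_1 = 1/(1+e^{0.4750}) = 0.3834
P_2 = 1/(1+e^{-3.2430}) = 0.9624
L = (1−P_1) × P_2 = 0.6166 × 0.9624 = 0.59340

0.5934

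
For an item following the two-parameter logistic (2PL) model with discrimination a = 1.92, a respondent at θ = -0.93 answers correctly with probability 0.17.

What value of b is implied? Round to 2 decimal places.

-0.10

P(θ) = 1 / (1 + exp(−a(θ − b)))
logit(0.17) = ln(0.17/0.83) = -1.5856
b = θ − logit/(a) = -0.93 − (-1.5856)/1.9200 = -0.1042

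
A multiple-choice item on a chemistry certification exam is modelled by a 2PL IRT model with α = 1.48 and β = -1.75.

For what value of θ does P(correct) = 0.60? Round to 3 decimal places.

P(θ) = 1 / (1 + exp(−α(θ − β)))
logit = ln(0.6000/0.4000) = 0.4055
θ = β + logit/(α) = -1.75 + 0.4055/1.4800 = -1.4760

-1.476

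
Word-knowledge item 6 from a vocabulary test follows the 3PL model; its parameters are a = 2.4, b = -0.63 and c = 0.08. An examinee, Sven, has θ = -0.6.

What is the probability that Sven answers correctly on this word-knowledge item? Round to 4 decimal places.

P(θ) = c + (1 − c) · 1 / (1 + exp(−a(θ − b)))
Exponent: 2.4 × (-0.6 − (-0.63)) = 0.0720
1/(1 + e^{-0.0720}) = 0.5180
P = 0.08 + 0.92 × 0.5180 = 0.5566

0.5566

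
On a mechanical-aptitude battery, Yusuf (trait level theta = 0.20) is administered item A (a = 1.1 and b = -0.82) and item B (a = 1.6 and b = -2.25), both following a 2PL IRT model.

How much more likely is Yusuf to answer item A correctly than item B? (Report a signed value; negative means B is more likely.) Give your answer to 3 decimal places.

-0.226

P(theta) = 1 / (1 + exp(−a(theta − b)))
P_A = 0.7544
P_B = 0.9805
P_A − P_B = -0.2262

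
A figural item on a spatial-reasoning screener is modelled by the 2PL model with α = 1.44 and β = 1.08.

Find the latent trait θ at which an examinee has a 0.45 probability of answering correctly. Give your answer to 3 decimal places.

0.941

P(θ) = 1 / (1 + exp(−α(θ − β)))
logit = ln(0.4500/0.5500) = -0.2007
θ = β + logit/(α) = 1.08 + (-0.2007)/1.4400 = 0.9406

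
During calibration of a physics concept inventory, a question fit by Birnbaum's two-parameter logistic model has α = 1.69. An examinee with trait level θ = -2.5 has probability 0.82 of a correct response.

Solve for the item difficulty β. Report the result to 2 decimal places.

-3.40

P(θ) = 1 / (1 + exp(−α(θ − β)))
logit(0.82) = ln(0.82/0.18) = 1.5163
β = θ − logit/(α) = -2.5 − 1.5163/1.6900 = -3.3972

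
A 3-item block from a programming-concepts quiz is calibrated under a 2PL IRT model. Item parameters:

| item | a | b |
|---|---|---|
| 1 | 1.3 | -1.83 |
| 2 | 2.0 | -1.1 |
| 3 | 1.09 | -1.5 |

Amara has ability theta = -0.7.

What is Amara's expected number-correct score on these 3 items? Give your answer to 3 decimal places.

P(theta) = 1 / (1 + exp(−a(theta − b)))
P_1 = 1/(1+e^{-1.4690}) = 0.8129
P_2 = 1/(1+e^{-0.8000}) = 0.6900
P_3 = 1/(1+e^{-0.8720}) = 0.7052
E[score] = 0.8129 + 0.6900 + 0.7052 = 2.2080

2.208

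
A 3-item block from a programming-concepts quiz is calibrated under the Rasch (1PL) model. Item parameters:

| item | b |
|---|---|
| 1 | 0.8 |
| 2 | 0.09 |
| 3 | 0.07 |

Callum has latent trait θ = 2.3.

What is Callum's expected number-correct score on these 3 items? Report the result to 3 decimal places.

2.622

P(θ) = 1 / (1 + exp(−(θ − b)))
P_1 = 1/(1+e^{-1.5000}) = 0.8176
P_2 = 1/(1+e^{-2.2100}) = 0.9011
P_3 = 1/(1+e^{-2.2300}) = 0.9029
E[score] = 0.8176 + 0.9011 + 0.9029 = 2.6216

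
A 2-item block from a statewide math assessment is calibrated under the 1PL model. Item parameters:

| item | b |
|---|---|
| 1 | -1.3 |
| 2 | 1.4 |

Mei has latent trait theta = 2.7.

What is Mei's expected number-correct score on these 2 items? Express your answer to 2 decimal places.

1.77

P(theta) = 1 / (1 + exp(−(theta − b)))
P_1 = 1/(1+e^{-4.0000}) = 0.9820
P_2 = 1/(1+e^{-1.3000}) = 0.7858
E[score] = 0.9820 + 0.7858 = 1.7678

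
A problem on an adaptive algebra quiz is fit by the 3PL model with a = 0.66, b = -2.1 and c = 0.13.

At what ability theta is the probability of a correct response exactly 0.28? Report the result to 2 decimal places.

P(theta) = c + (1 − c) · 1 / (1 + exp(−a(theta − b)))
Remove guessing floor: (0.28 − 0.13)/(1 − 0.13) = 0.1724
logit = ln(0.1724/0.8276) = -1.5686
theta = b + logit/(a) = -2.1 + (-1.5686)/0.6600 = -4.4767

-4.48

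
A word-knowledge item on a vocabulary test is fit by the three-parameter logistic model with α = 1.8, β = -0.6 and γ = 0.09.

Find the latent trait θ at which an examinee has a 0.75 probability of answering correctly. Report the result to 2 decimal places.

-0.06

P(θ) = γ + (1 − γ) · 1 / (1 + exp(−α(θ − β)))
Remove guessing floor: (0.75 − 0.09)/(1 − 0.09) = 0.7253
logit = ln(0.7253/0.2747) = 0.9708
θ = β + logit/(α) = -0.6 + 0.9708/1.8000 = -0.0607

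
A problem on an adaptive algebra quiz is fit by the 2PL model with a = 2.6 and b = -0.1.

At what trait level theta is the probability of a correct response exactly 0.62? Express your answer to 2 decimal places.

0.09

P(theta) = 1 / (1 + exp(−a(theta − b)))
logit = ln(0.6200/0.3800) = 0.4895
theta = b + logit/(a) = -0.1 + 0.4895/2.6000 = 0.0883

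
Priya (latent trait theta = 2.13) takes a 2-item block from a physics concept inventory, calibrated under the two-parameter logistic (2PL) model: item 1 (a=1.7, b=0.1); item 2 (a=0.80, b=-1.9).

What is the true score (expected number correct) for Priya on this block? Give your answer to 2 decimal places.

1.93

P(theta) = 1 / (1 + exp(−a(theta − b)))
P_1 = 1/(1+e^{-3.4510}) = 0.9693
P_2 = 1/(1+e^{-3.2240}) = 0.9617
E[score] = 0.9693 + 0.9617 = 1.9310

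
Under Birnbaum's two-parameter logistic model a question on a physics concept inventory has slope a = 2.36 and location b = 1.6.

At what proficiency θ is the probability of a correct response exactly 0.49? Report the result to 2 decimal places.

P(θ) = 1 / (1 + exp(−a(θ − b)))
logit = ln(0.4900/0.5100) = -0.0400
θ = b + logit/(a) = 1.6 + (-0.0400)/2.3600 = 1.5830

1.58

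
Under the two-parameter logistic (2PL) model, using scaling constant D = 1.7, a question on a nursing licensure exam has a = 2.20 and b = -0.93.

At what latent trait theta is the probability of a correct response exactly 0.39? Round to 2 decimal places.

P(theta) = 1 / (1 + exp(−D·a(theta − b)))
logit = ln(0.3900/0.6100) = -0.4473
theta = b + logit/(1.7·a) = -0.93 + (-0.4473)/3.7400 = -1.0496

-1.05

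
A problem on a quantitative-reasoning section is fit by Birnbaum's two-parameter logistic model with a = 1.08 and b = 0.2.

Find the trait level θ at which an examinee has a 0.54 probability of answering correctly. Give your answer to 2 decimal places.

0.35

P(θ) = 1 / (1 + exp(−a(θ − b)))
logit = ln(0.5400/0.4600) = 0.1603
θ = b + logit/(a) = 0.2 + 0.1603/1.0800 = 0.3485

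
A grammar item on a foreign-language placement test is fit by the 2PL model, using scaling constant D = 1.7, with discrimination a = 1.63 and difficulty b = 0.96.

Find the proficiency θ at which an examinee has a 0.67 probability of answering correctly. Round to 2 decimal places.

P(θ) = 1 / (1 + exp(−D·a(θ − b)))
logit = ln(0.6700/0.3300) = 0.7082
θ = b + logit/(1.7·a) = 0.96 + 0.7082/2.7710 = 1.2156

1.22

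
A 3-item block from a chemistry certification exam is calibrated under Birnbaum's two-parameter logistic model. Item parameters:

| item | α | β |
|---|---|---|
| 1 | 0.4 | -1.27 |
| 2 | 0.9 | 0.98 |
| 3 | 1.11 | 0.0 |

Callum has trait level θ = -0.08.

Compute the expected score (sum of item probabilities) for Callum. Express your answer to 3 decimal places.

P(θ) = 1 / (1 + exp(−α(θ − β)))
P_1 = 1/(1+e^{-0.4760}) = 0.6168
P_2 = 1/(1+e^{0.9540}) = 0.2781
P_3 = 1/(1+e^{0.0888}) = 0.4778
E[score] = 0.6168 + 0.2781 + 0.4778 = 1.3727

1.373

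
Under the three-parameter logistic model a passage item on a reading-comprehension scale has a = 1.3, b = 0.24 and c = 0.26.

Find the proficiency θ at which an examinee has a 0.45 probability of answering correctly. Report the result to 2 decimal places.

-0.58

P(θ) = c + (1 − c) · 1 / (1 + exp(−a(θ − b)))
Remove guessing floor: (0.45 − 0.26)/(1 − 0.26) = 0.2568
logit = ln(0.2568/0.7432) = -1.0629
θ = b + logit/(a) = 0.24 + (-1.0629)/1.3000 = -0.5776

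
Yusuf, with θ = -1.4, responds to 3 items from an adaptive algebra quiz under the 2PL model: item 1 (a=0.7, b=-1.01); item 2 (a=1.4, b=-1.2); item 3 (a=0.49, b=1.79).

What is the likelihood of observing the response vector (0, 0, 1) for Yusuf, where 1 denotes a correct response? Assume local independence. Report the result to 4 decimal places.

0.0560

P(θ) = 1 / (1 + exp(−a(θ − b)))
P_1 = 1/(1+e^{0.2730}) = 0.4322
P_2 = 1/(1+e^{0.2800}) = 0.4305
P_3 = 1/(1+e^{1.5631}) = 0.1732
L = (1−P_1) × (1−P_2) × P_3 = 0.5678 × 0.5695 × 0.1732 = 0.05601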